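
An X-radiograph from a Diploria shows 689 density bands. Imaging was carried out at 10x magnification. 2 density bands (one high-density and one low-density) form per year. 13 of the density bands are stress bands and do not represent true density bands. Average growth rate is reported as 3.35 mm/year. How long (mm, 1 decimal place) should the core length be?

1132.3 mm

True density band count = 689 − 13 = 676.
Dividing by 2 density bands per year: 676 / 2 = 338 years.
Length ≈ 3.35 × 338 = 1132.3 mm.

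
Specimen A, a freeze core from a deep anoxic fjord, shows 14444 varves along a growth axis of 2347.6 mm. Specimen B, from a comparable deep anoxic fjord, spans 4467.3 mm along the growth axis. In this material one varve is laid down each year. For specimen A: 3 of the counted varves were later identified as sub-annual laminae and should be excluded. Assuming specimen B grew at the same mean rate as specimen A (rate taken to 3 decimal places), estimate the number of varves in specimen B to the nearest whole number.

27407 varves

Specimen A: true varve count = 14444 − 3 = 14441.
A: Extension rate ≈ 2347.6 / 14441 = 0.163 mm per year.
B spans 4467.3 / 0.163 = 27406.75 years ≈ 27407 varves.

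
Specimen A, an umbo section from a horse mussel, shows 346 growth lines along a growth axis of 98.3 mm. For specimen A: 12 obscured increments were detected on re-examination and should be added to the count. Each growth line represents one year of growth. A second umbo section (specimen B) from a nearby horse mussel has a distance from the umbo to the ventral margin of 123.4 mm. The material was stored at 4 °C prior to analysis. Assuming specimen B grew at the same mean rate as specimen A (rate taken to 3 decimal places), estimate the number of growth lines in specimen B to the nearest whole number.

Specimen A: correcting the raw count gives 346 + 12 = 358 true growth lines.
A: Extension rate ≈ 98.3 / 358 = 0.275 mm/yr.
Specimen B: 123.4 mm / 0.275 mm per year = 448.73 years ≈ 449 growth lines.

449 growth lines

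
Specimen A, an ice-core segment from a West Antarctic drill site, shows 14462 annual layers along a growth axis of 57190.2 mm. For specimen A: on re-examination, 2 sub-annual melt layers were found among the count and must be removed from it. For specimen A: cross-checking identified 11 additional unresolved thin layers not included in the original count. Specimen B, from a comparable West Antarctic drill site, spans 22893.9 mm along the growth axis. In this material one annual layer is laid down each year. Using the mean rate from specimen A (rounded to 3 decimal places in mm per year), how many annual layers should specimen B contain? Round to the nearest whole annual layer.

5793 annual layers

Specimen A: correcting the raw count gives 14462 − 2 + 11 = 14471 true annual layers.
A: Mean rate = 57190.2 mm / 14471 years ≈ 3.952 mm/yr.
Specimen B: 22893.9 mm / 3.952 mm per year = 5792.99 years ≈ 5793 annual layers.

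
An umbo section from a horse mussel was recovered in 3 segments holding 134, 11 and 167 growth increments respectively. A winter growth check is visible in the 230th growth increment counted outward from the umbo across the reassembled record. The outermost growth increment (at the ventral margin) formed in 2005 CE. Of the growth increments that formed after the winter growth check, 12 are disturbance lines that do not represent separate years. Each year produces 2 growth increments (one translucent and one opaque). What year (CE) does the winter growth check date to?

1970 CE

Total growth increments = 134 + 11 + 167 = 312.
The winter growth check sits at growth increment 230 from the umbo, so 312 − 230 = 82 growth increments formed after it.
Excluding 12 false growth increments: 82 − 12 = 70.
70 growth increments at 2 per year is 70 / 2 = 35 years.
2005 − 35 = 1970 CE.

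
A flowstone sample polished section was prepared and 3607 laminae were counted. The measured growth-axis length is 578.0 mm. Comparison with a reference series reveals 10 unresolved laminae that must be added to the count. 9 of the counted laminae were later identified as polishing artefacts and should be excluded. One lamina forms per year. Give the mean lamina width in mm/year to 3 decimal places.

0.160 mm/year

True lamina count = 3607 − 9 + 10 = 3608.
Mean rate = 578.0 mm / 3608 years ≈ 0.160 mm/year.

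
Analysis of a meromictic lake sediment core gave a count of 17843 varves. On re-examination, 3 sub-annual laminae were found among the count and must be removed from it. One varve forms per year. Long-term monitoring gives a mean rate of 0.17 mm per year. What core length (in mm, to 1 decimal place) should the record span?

Adjusted count: 17843 − 3 = 17840 varves.
Length ≈ 0.17 × 17840 = 3032.8 mm.

3032.8 mm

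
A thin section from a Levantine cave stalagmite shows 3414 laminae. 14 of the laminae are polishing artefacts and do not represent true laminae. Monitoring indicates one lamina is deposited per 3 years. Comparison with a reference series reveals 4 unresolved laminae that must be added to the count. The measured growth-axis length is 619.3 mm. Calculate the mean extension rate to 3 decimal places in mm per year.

Correcting the raw count gives 3414 − 14 + 4 = 3404 true laminae.
At 3 years per lamina, 3404 × 3 = 10212 years.
619.3 mm over 10212 years gives 619.3 / 10212 ≈ 0.061 mm per year.

0.061 mm per year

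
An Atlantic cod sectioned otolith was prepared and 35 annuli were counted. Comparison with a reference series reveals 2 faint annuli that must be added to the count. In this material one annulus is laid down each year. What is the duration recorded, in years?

37 years

After corrections the count is 35 + 2 = 37 annuli.
With a one-to-one annulus periodicity this is 37 years.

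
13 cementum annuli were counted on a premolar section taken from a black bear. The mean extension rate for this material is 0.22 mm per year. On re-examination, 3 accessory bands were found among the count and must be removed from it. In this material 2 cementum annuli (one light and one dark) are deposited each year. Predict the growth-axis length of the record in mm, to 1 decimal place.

After corrections the count is 13 − 3 = 10 cementum annuli.
10 cementum annuli at 2 per year is 10 / 2 = 5 years.
Predicted length = 0.22 mm/year × 5 years = 1.1 mm.

1.1 mm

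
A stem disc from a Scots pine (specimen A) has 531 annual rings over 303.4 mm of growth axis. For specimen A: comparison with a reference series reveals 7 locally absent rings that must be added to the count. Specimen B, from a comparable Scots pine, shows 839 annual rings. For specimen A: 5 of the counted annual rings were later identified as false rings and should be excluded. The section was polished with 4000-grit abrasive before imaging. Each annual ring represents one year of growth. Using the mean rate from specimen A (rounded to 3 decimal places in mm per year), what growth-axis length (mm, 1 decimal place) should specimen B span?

477.4 mm

Specimen A: after corrections the count is 531 − 5 + 7 = 533 annual rings.
A: 303.4 mm over 533 years gives 303.4 / 533 ≈ 0.569 mm per year.
B's length ≈ 0.569 × 839 = 477.4 mm.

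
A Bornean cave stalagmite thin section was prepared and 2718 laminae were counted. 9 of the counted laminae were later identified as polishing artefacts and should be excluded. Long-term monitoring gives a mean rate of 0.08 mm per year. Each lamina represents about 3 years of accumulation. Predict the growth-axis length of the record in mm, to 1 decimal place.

650.2 mm

Adjusted count: 2718 − 9 = 2709 laminae.
At 3 years per lamina, 2709 × 3 = 8127 years.
Predicted length = 0.08 mm/year × 8127 years = 650.2 mm.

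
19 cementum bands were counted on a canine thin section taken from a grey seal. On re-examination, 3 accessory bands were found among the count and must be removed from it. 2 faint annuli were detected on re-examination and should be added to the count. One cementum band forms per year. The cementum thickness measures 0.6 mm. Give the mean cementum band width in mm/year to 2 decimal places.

0.03 mm/year

Adjusted count: 19 − 3 + 2 = 18 cementum bands.
0.6 mm over 18 years gives 0.6 / 18 ≈ 0.03 mm/year.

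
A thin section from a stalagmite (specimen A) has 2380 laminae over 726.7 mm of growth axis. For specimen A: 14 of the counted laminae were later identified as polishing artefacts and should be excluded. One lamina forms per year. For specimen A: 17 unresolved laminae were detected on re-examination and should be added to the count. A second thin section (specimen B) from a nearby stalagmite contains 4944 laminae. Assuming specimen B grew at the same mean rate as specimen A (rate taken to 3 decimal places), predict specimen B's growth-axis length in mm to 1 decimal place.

1507.9 mm

Specimen A: correcting the raw count gives 2380 − 14 + 17 = 2383 true laminae.
A: Extension rate ≈ 726.7 / 2383 = 0.305 mm/yr.
Length of B = 0.305 × 4944 = 1507.9 mm.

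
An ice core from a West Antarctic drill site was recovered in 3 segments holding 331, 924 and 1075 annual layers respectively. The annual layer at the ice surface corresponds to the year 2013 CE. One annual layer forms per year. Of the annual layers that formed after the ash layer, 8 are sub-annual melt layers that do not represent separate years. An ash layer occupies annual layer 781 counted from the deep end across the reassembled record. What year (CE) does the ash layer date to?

Total annual layers = 331 + 924 + 1075 = 2330.
2330 − 781 = 1549 annual layers lie beyond the ash layer toward the ice surface.
1549 − 8 false = 1541 true annual layers after the ash layer.
The annual layer at the ice surface is 2013 CE, so the ash layer dates to 2013 − 1541 = 472 CE.

472 CE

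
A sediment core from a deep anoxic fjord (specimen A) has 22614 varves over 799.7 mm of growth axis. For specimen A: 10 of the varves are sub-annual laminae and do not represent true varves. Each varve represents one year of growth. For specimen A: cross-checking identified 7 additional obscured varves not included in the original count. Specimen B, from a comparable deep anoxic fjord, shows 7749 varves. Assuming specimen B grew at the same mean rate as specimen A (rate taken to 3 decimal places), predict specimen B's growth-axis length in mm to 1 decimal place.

Specimen A: correcting the raw count gives 22614 − 10 + 7 = 22611 true varves.
A: 799.7 mm over 22611 years gives 799.7 / 22611 ≈ 0.035 mm per year.
B's length ≈ 0.035 × 7749 = 271.2 mm.

271.2 mm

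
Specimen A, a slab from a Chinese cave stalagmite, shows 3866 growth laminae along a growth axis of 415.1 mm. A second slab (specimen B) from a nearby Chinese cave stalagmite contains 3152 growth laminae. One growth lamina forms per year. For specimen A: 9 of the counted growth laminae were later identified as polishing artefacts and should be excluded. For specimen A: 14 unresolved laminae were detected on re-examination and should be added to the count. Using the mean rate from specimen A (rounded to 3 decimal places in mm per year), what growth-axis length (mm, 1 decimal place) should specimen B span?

Specimen A: adjusted count: 3866 − 9 + 14 = 3871 growth laminae.
A: Mean rate = 415.1 mm / 3871 years ≈ 0.107 mm per year.
Length of B = 0.107 × 3152 = 337.3 mm.

337.3 mm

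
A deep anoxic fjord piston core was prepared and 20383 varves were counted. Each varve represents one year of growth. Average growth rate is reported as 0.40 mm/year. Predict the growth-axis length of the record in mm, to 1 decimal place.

8153.2 mm

20383 years of growth are recorded.
20383 years at 0.40 mm/year gives 0.40 × 20383 = 8153.2 mm.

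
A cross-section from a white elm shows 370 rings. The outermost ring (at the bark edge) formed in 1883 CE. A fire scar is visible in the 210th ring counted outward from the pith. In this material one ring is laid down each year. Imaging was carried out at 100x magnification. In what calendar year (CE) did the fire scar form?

1723 CE

The fire scar sits at ring 210 from the pith, so 370 − 210 = 160 rings formed after it.
The ring at the bark edge is 1883 CE, so the fire scar dates to 1883 − 160 = 1723 CE.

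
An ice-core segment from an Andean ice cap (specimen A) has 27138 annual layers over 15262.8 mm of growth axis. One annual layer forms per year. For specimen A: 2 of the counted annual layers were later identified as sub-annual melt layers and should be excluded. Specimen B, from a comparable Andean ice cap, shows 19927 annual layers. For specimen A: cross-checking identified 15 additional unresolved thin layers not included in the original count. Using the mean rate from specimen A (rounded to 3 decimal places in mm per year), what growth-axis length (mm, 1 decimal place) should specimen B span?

Specimen A: true annual layer count = 27138 − 2 + 15 = 27151.
A: Extension rate ≈ 15262.8 / 27151 = 0.562 mm per year.
B's length ≈ 0.562 × 19927 = 11199.0 mm.

11199.0 mm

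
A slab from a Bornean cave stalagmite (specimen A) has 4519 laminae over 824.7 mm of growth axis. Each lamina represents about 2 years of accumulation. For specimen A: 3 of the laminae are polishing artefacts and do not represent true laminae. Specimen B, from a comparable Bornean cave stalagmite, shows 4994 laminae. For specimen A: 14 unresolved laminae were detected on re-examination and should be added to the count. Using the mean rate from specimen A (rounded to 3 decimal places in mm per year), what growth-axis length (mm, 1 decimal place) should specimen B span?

Specimen A: after corrections the count is 4519 − 3 + 14 = 4530 laminae.
Specimen A: at 2 years per lamina, 4530 × 2 = 9060 years.
A: Extension rate ≈ 824.7 / 9060 = 0.091 mm per year.
Specimen B: at 2 years per lamina, 4994 × 2 = 9988 years. Length of B = 0.091 × 9988 = 908.9 mm.

908.9 mm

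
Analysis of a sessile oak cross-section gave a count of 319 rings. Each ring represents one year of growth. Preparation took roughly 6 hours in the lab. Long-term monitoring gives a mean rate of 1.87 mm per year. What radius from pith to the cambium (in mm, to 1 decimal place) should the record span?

319 years of growth are recorded.
319 years at 1.87 mm/year gives 1.87 × 319 = 596.5 mm.

596.5 mm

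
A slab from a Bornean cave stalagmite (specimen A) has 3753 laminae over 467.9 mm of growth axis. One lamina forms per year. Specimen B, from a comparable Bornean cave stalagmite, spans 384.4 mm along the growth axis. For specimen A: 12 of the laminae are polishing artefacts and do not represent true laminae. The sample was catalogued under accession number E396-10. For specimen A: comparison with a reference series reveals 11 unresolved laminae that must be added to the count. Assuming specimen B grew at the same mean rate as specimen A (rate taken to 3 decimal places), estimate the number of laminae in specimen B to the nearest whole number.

Specimen A: after corrections the count is 3753 − 12 + 11 = 3752 laminae.
A: Mean rate = 467.9 mm / 3752 years ≈ 0.125 mm/yr.
For B, 384.4 / 0.125 = 3075.20 years ≈ 3075 laminae.

3075 laminae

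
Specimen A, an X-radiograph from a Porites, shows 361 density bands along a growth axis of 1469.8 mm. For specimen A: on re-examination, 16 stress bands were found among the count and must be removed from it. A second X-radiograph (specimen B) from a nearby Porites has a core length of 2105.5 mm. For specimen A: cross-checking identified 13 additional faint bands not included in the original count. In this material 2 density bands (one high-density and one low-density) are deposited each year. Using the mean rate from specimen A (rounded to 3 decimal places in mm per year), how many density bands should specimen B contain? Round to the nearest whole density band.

Specimen A: after corrections the count is 361 − 16 + 13 = 358 density bands.
Specimen A: with 2 density bands per year, 358 / 2 = 179 years.
A: Mean rate = 1469.8 mm / 179 years ≈ 8.211 mm/year.
B spans 2105.5 / 8.211 = 256.42 years; at 2 density bands per year that is 256.42 × 2 ≈ 513 density bands.

513 density bands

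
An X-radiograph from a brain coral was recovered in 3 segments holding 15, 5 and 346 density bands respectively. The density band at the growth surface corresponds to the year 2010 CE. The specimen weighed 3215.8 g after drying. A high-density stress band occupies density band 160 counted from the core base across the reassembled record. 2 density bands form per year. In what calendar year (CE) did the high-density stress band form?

1907 CE

Total density bands = 15 + 5 + 346 = 366.
Between density band 160 and the growth surface there are 366 − 160 = 206 density bands.
Dividing by 2 density bands per year: 206 / 2 = 103 years.
2010 − 103 = 1907 CE.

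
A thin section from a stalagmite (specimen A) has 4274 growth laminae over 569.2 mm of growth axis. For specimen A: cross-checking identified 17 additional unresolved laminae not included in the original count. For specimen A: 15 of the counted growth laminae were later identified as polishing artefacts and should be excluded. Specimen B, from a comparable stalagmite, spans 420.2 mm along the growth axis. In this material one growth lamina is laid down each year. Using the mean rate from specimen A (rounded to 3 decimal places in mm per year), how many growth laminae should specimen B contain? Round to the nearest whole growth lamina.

Specimen A: true growth lamina count = 4274 − 15 + 17 = 4276.
A: Mean rate = 569.2 mm / 4276 years ≈ 0.133 mm per year.
B spans 420.2 / 0.133 = 3159.40 years ≈ 3159 growth laminae.

3159 growth laminae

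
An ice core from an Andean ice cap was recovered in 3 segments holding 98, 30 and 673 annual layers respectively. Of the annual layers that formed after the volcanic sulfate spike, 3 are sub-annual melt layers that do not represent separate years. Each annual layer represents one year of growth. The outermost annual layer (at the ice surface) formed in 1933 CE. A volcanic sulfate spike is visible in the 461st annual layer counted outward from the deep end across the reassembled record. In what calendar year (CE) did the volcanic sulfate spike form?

Total annual layers = 98 + 30 + 673 = 801.
Between annual layer 461 and the ice surface there are 801 − 461 = 340 annual layers.
Excluding 3 false annual layers: 340 − 3 = 337.
Counting back 337 years from 1933 CE places the volcanic sulfate spike in 1933 − 337 = 1596 CE.

1596 CE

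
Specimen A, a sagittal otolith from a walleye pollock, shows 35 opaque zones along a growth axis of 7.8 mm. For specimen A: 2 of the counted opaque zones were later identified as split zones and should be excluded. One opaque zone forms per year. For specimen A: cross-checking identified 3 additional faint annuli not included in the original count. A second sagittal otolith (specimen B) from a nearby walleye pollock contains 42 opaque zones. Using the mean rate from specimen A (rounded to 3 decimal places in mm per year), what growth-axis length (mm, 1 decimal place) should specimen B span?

Specimen A: true opaque zone count = 35 − 2 + 3 = 36.
A: Extension rate ≈ 7.8 / 36 = 0.217 mm/year.
B's length ≈ 0.217 × 42 = 9.1 mm.

9.1 mm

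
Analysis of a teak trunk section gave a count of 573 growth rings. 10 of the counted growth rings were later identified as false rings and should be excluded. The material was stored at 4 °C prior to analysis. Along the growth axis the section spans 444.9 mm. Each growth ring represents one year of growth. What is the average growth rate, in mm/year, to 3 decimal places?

After corrections the count is 573 − 10 = 563 growth rings.
Mean rate = 444.9 mm / 563 years ≈ 0.790 mm/year.

0.790 mm/year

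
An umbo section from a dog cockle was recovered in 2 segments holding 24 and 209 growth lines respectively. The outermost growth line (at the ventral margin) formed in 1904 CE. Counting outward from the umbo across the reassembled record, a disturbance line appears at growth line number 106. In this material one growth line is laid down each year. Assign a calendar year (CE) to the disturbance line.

Total growth lines = 24 + 209 = 233.
The disturbance line sits at growth line 106 from the umbo, so 233 − 106 = 127 growth lines formed after it.
1904 − 127 = 1777 CE.

1777 CE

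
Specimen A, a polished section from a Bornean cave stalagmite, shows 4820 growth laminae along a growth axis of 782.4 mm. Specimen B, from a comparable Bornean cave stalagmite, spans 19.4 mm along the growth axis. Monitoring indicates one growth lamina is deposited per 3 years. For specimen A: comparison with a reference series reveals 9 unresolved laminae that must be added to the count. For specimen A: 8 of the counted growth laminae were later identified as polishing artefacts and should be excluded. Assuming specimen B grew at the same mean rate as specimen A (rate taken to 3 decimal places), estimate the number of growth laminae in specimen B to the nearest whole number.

120 growth laminae

Specimen A: adjusted count: 4820 − 8 + 9 = 4821 growth laminae.
Specimen A: 4821 growth laminae at 3 years each span 4821 × 3 = 14463 years.
A: Mean rate = 782.4 mm / 14463 years ≈ 0.054 mm per year.
Specimen B: 19.4 mm / 0.054 mm per year = 359.26 years; at 3 years per growth lamina that is 359.26 / 3 ≈ 120 growth laminae.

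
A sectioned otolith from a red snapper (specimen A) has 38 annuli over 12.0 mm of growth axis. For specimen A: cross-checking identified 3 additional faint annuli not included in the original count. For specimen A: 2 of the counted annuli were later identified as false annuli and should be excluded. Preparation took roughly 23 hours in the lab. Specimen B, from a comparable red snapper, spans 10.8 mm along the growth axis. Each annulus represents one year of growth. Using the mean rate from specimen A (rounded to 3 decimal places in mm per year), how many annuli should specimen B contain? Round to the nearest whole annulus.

35 annuli

Specimen A: after corrections the count is 38 − 2 + 3 = 39 annuli.
A: Mean rate = 12.0 mm / 39 years ≈ 0.308 mm/year.
B spans 10.8 / 0.308 = 35.06 years ≈ 35 annuli.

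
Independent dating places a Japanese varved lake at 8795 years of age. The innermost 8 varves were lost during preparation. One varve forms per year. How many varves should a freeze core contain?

Expected varves over 8795 years: 8795.
Subtracting the 8 varves not captured gives 8795 − 8 = 8787 varves in the record.

8787 varves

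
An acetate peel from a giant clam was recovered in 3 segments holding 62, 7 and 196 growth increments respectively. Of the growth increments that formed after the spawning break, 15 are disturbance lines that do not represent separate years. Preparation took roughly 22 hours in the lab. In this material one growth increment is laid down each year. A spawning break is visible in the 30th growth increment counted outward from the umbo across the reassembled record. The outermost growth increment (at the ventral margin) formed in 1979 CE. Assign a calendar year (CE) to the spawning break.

1759 CE

Total growth increments = 62 + 7 + 196 = 265.
Between growth increment 30 and the ventral margin there are 265 − 30 = 235 growth increments.
Excluding 15 false growth increments: 235 − 15 = 220.
The growth increment at the ventral margin is 1979 CE, so the spawning break dates to 1979 − 220 = 1759 CE.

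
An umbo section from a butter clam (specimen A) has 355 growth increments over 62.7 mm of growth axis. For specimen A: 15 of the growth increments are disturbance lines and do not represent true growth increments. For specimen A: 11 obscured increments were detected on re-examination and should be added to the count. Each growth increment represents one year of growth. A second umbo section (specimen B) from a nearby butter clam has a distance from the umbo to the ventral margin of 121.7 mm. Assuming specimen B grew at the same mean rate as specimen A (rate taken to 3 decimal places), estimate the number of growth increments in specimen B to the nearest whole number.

Specimen A: adjusted count: 355 − 15 + 11 = 351 growth increments.
A: Mean rate = 62.7 mm / 351 years ≈ 0.179 mm per year.
Specimen B: 121.7 mm / 0.179 mm per year = 679.89 years ≈ 680 growth increments.

680 growth increments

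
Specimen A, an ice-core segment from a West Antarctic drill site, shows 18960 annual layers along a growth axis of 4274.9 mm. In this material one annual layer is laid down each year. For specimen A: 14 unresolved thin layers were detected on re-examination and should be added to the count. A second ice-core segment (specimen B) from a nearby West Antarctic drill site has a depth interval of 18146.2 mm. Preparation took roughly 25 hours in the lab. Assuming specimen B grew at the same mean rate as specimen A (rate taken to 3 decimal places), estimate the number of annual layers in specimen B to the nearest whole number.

Specimen A: after corrections the count is 18960 + 14 = 18974 annual layers.
A: Mean rate = 4274.9 mm / 18974 years ≈ 0.225 mm per year.
Specimen B: 18146.2 mm / 0.225 mm per year = 80649.78 years ≈ 80650 annual layers.

80650 annual layers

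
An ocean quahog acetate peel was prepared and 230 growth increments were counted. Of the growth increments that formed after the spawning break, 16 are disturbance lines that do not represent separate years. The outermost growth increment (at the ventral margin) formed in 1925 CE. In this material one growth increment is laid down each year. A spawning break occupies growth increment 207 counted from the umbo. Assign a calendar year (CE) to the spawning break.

The spawning break sits at growth increment 207 from the umbo, so 230 − 207 = 23 growth increments formed after it.
23 − 16 false = 7 true growth increments after the spawning break.
1925 − 7 = 1918 CE.

1918 CE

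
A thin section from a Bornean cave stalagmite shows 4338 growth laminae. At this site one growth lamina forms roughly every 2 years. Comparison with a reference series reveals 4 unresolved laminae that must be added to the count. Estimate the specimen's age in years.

8684 yr

True growth lamina count = 4338 + 4 = 4342.
4342 growth laminae at 2 years each span 4342 × 2 = 8684 years.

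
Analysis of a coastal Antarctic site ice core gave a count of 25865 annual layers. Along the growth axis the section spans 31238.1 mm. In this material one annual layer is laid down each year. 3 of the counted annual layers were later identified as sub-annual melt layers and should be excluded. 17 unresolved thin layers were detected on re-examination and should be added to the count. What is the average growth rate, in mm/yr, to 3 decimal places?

Correcting the raw count gives 25865 − 3 + 17 = 25879 true annual layers.
Mean rate = 31238.1 mm / 25879 years ≈ 1.207 mm/yr.

1.207 mm/yr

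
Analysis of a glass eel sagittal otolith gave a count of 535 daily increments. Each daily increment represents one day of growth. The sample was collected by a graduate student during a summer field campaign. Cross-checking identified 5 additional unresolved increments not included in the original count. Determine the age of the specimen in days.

540 days

Adjusted count: 535 + 5 = 540 daily increments.
With a one-to-one daily increment periodicity this is 540 days.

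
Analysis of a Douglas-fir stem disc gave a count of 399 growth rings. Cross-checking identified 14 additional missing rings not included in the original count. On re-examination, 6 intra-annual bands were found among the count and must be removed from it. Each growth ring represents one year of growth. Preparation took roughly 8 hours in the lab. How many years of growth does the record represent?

After corrections the count is 399 − 6 + 14 = 407 growth rings.
One growth ring per year makes the duration 407 years.

407 years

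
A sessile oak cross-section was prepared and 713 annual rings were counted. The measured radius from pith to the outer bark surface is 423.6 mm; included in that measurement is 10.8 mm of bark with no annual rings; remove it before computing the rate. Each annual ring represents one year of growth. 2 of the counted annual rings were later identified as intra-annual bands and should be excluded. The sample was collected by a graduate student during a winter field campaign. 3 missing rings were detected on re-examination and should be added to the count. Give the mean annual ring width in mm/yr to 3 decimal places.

0.578 mm/yr

True annual ring count = 713 − 2 + 3 = 714.
Removing the 10.8 mm offcut leaves 423.6 − 10.8 = 412.8 mm.
Extension rate ≈ 412.8 / 714 = 0.578 mm/yr.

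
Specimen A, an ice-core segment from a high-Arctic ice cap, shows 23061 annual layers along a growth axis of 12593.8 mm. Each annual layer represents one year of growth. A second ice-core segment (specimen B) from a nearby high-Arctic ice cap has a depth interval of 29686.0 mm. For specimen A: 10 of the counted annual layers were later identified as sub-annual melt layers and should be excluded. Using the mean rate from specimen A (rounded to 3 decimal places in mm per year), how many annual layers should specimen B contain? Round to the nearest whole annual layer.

Specimen A: correcting the raw count gives 23061 − 10 = 23051 true annual layers.
A: Mean rate = 12593.8 mm / 23051 years ≈ 0.546 mm per year.
Specimen B: 29686.0 mm / 0.546 mm per year = 54369.96 years ≈ 54370 annual layers.

54370 annual layers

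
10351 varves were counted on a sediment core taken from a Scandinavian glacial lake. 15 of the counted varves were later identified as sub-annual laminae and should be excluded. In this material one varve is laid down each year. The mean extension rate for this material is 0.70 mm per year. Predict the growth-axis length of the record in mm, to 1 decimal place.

True varve count = 10351 − 15 = 10336.
Predicted length = 0.70 mm/year × 10336 years = 7235.2 mm.

7235.2 mm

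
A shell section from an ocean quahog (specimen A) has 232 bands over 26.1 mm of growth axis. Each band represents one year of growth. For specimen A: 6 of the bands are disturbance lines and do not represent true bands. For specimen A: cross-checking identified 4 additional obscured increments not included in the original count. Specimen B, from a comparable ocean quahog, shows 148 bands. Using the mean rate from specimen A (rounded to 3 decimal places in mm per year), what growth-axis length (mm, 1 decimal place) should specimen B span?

Specimen A: after corrections the count is 232 − 6 + 4 = 230 bands.
A: Extension rate ≈ 26.1 / 230 = 0.113 mm/year.
For B, 0.113 mm/year × 148 years = 16.7 mm.

16.7 mm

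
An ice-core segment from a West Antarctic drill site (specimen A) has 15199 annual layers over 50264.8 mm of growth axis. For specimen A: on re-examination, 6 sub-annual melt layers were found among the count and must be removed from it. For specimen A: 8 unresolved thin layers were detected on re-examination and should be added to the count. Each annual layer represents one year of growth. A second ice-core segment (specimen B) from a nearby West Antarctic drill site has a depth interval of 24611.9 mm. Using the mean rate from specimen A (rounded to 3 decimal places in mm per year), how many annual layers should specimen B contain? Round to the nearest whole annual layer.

7442 annual layers

Specimen A: true annual layer count = 15199 − 6 + 8 = 15201.
A: Mean rate = 50264.8 mm / 15201 years ≈ 3.307 mm per year.
For B, 24611.9 / 3.307 = 7442.36 years ≈ 7442 annual layers.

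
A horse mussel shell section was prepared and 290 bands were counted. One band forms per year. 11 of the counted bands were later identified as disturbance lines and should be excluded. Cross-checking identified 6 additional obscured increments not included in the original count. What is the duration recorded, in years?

Correcting the raw count gives 290 − 11 + 6 = 285 true bands.
With a one-to-one band periodicity this is 285 years.

285 years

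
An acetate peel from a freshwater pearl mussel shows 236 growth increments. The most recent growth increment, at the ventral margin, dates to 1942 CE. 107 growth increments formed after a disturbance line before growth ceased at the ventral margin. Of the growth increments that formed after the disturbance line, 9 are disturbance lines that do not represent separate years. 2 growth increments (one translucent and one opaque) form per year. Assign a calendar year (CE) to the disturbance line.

There are 107 growth increments younger than the disturbance line.
Removing the 9 false growth increments leaves 107 − 9 = 98 true growth increments beyond the disturbance line.
Dividing by 2 growth increments per year: 98 / 2 = 49 years.
Counting back 49 years from 1942 CE places the disturbance line in 1942 − 49 = 1893 CE.

1893 CE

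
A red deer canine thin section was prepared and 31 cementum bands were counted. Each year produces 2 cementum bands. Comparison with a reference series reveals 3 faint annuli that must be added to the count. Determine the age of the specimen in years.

True cementum band count = 31 + 3 = 34.
With 2 cementum bands per year, 34 / 2 = 17 years.

17 years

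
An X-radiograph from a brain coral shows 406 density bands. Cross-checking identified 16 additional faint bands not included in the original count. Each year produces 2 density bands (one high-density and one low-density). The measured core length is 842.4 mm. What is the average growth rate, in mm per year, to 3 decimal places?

After corrections the count is 406 + 16 = 422 density bands.
422 density bands at 2 per year is 422 / 2 = 211 years.
842.4 mm over 211 years gives 842.4 / 211 ≈ 3.992 mm per year.

3.992 mm per year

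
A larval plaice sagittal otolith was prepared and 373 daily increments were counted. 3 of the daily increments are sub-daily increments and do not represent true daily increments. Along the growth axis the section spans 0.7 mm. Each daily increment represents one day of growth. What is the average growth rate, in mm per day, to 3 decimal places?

0.002 mm per day

After corrections the count is 373 − 3 = 370 daily increments.
Extension rate ≈ 0.7 / 370 = 0.002 mm per day.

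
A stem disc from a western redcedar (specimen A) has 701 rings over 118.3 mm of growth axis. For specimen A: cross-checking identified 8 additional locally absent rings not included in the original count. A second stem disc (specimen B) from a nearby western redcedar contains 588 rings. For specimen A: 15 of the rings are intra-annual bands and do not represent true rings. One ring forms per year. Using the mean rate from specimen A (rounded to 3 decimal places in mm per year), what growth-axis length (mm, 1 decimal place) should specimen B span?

100.0 mm

Specimen A: after corrections the count is 701 − 15 + 8 = 694 rings.
A: 118.3 mm over 694 years gives 118.3 / 694 ≈ 0.170 mm per year.
B's length ≈ 0.170 × 588 = 100.0 mm.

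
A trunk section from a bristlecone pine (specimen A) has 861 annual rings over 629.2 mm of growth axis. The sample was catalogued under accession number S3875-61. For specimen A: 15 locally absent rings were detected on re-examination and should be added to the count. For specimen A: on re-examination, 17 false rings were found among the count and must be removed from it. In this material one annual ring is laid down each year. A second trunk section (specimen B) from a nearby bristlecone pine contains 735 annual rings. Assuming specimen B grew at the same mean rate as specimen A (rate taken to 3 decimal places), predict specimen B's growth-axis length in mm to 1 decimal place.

Specimen A: correcting the raw count gives 861 − 17 + 15 = 859 true annual rings.
A: 629.2 mm over 859 years gives 629.2 / 859 ≈ 0.732 mm/year.
Length of B = 0.732 × 735 = 538.0 mm.

538.0 mm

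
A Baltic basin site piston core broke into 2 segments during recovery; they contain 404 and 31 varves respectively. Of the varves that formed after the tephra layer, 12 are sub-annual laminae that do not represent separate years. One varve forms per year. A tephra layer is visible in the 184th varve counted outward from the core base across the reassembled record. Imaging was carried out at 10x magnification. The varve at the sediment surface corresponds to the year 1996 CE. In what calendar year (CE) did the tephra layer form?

1757 CE

Total varves = 404 + 31 = 435.
Between varve 184 and the sediment surface there are 435 − 184 = 251 varves.
Removing the 12 false varves leaves 251 − 12 = 239 true varves beyond the tephra layer.
The varve at the sediment surface is 1996 CE, so the tephra layer dates to 1996 − 239 = 1757 CE.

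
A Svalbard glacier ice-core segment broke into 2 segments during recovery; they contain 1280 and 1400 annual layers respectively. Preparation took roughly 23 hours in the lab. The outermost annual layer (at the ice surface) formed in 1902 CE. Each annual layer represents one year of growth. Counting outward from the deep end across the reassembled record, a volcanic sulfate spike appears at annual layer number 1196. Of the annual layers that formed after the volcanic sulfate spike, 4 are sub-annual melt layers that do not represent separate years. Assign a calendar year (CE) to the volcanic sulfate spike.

Total annual layers = 1280 + 1400 = 2680.
2680 − 1196 = 1484 annual layers lie beyond the volcanic sulfate spike toward the ice surface.
1484 − 4 false = 1480 true annual layers after the volcanic sulfate spike.
The annual layer at the ice surface is 1902 CE, so the volcanic sulfate spike dates to 1902 − 1480 = 422 CE.

422 CE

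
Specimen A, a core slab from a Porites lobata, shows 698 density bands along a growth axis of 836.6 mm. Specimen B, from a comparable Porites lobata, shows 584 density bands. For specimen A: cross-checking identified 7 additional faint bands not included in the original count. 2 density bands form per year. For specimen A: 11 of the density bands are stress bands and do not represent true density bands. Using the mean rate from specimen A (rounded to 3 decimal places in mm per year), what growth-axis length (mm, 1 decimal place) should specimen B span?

Specimen A: adjusted count: 698 − 11 + 7 = 694 density bands.
Specimen A: dividing by 2 density bands per year: 694 / 2 = 347 years.
A: 836.6 mm over 347 years gives 836.6 / 347 ≈ 2.411 mm/yr.
Specimen B: dividing by 2 density bands per year: 584 / 2 = 292 years. Length of B = 2.411 × 292 = 704.0 mm.

704.0 mm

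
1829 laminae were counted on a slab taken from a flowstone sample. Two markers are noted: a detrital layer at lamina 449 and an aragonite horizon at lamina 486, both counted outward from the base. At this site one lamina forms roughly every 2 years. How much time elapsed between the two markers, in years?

Separation: 486 − 449 = 37 laminae.
37 laminae at 2 years each span 37 × 2 = 74 years.

74 years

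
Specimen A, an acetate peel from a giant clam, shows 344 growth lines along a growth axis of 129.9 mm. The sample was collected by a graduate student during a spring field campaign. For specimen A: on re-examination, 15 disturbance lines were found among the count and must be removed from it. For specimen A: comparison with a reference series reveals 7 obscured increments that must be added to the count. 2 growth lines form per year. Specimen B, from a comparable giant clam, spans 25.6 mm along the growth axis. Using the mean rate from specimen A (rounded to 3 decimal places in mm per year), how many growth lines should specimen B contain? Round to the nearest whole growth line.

66 growth lines

Specimen A: true growth line count = 344 − 15 + 7 = 336.
Specimen A: with 2 growth lines per year, 336 / 2 = 168 years.
A: 129.9 mm over 168 years gives 129.9 / 168 ≈ 0.773 mm/year.
Specimen B: 25.6 mm / 0.773 mm per year = 33.12 years; at 2 growth lines per year that is 33.12 × 2 ≈ 66 growth lines.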